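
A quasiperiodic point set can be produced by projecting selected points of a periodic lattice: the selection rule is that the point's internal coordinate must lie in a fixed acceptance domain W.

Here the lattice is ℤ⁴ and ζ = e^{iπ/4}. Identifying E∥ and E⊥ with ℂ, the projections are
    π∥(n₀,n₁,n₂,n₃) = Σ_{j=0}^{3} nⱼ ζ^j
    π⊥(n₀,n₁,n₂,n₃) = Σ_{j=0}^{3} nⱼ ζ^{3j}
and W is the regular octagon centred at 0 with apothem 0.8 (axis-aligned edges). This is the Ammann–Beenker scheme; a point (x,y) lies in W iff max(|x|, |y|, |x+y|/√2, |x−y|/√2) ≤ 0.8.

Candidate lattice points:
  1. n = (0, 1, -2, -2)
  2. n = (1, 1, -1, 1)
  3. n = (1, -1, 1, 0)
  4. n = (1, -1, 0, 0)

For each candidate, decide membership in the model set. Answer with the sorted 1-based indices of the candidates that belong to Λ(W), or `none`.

none

Internal map: ζ^{3j} for j=0..3 gives (1,0), (−√2/2,√2/2), (0,−1), (√2/2,√2/2).
candidate 1: n = (0, 1, -2, -2) → π⊥ ≈ (-2.12132, +1.29289); max(|x|,|y|,|x±y|/√2) = 2.41421 > 0.8 ⇒ ∉ W
candidate 2: n = (1, 1, -1, 1) → π⊥ ≈ (+1.00000, +2.41421); max(|x|,|y|,|x±y|/√2) = 2.41421 > 0.8 ⇒ ∉ W
candidate 3: n = (1, -1, 1, 0) → π⊥ ≈ (+1.70711, -1.70711); max(|x|,|y|,|x±y|/√2) = 2.41421 > 0.8 ⇒ ∉ W
candidate 4: n = (1, -1, 0, 0) → π⊥ ≈ (+1.70711, -0.70711); max(|x|,|y|,|x±y|/√2) = 1.70711 > 0.8 ⇒ ∉ W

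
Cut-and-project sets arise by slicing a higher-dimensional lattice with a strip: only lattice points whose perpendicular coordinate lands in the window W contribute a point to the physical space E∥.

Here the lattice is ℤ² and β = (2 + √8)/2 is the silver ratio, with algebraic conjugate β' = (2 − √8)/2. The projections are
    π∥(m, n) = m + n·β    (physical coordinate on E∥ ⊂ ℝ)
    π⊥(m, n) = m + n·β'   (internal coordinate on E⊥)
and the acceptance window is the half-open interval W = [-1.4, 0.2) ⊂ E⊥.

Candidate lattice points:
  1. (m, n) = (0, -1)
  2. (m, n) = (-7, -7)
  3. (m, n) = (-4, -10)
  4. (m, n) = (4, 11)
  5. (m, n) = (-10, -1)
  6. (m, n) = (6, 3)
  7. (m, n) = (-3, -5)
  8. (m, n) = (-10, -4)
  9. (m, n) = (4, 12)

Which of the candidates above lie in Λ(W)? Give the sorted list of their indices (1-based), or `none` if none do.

Compute β' = (2−√8)/2 = -0.4142, so π⊥(m,n) = m -0.4142·n.
[1] lift (0,-1): star map gives 0.4142; window check -1.4 ≤ 0.4142 < 0.2 is false → out
[2] lift (-7,-7): star map gives -4.1005; window check -1.4 ≤ -4.1005 < 0.2 is false → out
[3] lift (-4,-10): star map gives 0.1421; window check -1.4 ≤ 0.1421 < 0.2 is true → IN Λ
[4] lift (4,11): star map gives -0.5563; window check -1.4 ≤ -0.5563 < 0.2 is true → IN Λ
[5] lift (-10,-1): star map gives -9.5858; window check -1.4 ≤ -9.5858 < 0.2 is false → out
[6] lift (6,3): star map gives 4.7574; window check -1.4 ≤ 4.7574 < 0.2 is false → out
[7] lift (-3,-5): star map gives -0.9289; window check -1.4 ≤ -0.9289 < 0.2 is true → IN Λ
[8] lift (-10,-4): star map gives -8.3431; window check -1.4 ≤ -8.3431 < 0.2 is false → out
[9] lift (4,12): star map gives -0.9706; window check -1.4 ≤ -0.9706 < 0.2 is true → IN Λ

3, 4, 7, 9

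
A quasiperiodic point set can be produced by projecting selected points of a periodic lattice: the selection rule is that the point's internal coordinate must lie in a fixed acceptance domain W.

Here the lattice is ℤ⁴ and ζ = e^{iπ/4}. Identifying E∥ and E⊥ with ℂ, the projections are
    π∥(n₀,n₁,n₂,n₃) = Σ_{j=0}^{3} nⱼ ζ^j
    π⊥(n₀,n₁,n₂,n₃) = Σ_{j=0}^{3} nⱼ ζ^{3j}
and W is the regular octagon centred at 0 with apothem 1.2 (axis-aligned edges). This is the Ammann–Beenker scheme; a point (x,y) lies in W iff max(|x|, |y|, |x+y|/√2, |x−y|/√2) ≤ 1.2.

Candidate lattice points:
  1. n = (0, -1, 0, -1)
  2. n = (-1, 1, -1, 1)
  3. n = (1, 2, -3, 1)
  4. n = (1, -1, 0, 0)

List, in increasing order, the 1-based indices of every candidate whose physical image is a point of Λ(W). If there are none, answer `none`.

Internal map: ζ^{3j} for j=0..3 gives (1,0), (−√2/2,√2/2), (0,−1), (√2/2,√2/2).
candidate 1: n = (0, -1, 0, -1) → π⊥ ≈ (+0.0000, -1.4142); max(|x|,|y|,|x±y|/√2) = 1.4142 > 1.2 ⇒ ∉ W
candidate 2: n = (-1, 1, -1, 1) → π⊥ ≈ (-1.0000, +2.4142); max(|x|,|y|,|x±y|/√2) = 2.4142 > 1.2 ⇒ ∉ W
candidate 3: n = (1, 2, -3, 1) → π⊥ ≈ (+0.2929, +5.1213); max(|x|,|y|,|x±y|/√2) = 5.1213 > 1.2 ⇒ ∉ W
candidate 4: n = (1, -1, 0, 0) → π⊥ ≈ (+1.7071, -0.7071); max(|x|,|y|,|x±y|/√2) = 1.7071 > 1.2 ⇒ ∉ W

none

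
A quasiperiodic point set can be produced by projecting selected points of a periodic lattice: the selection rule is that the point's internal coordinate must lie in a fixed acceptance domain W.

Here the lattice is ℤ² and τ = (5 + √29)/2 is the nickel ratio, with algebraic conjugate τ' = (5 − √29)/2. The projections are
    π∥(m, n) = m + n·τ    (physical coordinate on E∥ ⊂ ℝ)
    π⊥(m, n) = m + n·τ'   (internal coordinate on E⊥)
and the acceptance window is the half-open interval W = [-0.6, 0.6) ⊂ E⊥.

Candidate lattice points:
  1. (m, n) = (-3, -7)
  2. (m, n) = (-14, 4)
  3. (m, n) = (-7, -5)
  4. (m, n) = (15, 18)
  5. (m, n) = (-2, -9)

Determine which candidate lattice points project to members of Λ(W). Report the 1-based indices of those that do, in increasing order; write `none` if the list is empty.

Numerically τ ≈ 5.19258 and τ' = −1/τ ≈ -0.19258.
[1] lift (-3,-7): star map gives -1.65192; window check -0.6 ≤ -1.65192 < 0.6 is false → out
[2] lift (-14,4): star map gives -14.77033; window check -0.6 ≤ -14.77033 < 0.6 is false → out
[3] lift (-7,-5): star map gives -6.03709; window check -0.6 ≤ -6.03709 < 0.6 is false → out
[4] lift (15,18): star map gives 11.53352; window check -0.6 ≤ 11.53352 < 0.6 is false → out
[5] lift (-2,-9): star map gives -0.26676; window check -0.6 ≤ -0.26676 < 0.6 is true → IN Λ

5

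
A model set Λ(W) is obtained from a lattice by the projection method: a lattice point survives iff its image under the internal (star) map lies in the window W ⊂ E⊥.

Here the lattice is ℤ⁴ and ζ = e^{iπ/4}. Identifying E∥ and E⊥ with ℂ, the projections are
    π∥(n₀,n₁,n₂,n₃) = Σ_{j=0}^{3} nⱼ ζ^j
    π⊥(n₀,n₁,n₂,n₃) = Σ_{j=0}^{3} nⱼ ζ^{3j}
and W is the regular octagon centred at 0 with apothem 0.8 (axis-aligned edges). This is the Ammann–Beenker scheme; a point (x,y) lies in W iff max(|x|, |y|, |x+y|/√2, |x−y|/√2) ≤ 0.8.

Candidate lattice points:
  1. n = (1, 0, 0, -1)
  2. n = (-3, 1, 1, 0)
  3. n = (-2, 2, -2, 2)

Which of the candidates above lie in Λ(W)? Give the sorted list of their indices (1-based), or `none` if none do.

1

With ζ = e^{iπ/4} the internal vectors are ζ^0,ζ^3,ζ^6,ζ^9.
candidate 1: n = (1, 0, 0, -1) → π⊥ ≈ (+0.292893, -0.707107); max(|x|,|y|,|x±y|/√2) = 0.707107 ≤ 0.8 ⇒ ∈ W
candidate 2: n = (-3, 1, 1, 0) → π⊥ ≈ (-3.707107, -0.292893); max(|x|,|y|,|x±y|/√2) = 3.707107 > 0.8 ⇒ ∉ W
candidate 3: n = (-2, 2, -2, 2) → π⊥ ≈ (-2.000000, +4.828427); max(|x|,|y|,|x±y|/√2) = 4.828427 > 0.8 ⇒ ∉ W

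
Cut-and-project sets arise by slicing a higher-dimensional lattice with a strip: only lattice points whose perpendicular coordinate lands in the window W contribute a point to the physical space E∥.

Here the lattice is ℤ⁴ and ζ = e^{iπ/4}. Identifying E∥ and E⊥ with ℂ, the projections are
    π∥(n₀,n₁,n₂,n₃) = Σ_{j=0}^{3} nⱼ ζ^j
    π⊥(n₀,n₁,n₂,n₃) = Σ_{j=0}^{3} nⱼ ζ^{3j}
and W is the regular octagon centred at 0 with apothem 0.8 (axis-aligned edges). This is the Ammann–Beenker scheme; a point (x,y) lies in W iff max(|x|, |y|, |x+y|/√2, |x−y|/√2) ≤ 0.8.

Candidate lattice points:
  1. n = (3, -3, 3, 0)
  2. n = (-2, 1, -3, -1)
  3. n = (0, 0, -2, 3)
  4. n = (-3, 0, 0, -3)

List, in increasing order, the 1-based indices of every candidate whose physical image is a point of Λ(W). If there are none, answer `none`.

Internal map: ζ^{3j} for j=0..3 gives (1,0), (−√2/2,√2/2), (0,−1), (√2/2,√2/2).
candidate 1: n = (3, -3, 3, 0) → π⊥ ≈ (+5.121320, -5.121320); max(|x|,|y|,|x±y|/√2) = 7.242641 > 0.8 ⇒ ∉ W
candidate 2: n = (-2, 1, -3, -1) → π⊥ ≈ (-3.414214, +3.000000); max(|x|,|y|,|x±y|/√2) = 4.535534 > 0.8 ⇒ ∉ W
candidate 3: n = (0, 0, -2, 3) → π⊥ ≈ (+2.121320, +4.121320); max(|x|,|y|,|x±y|/√2) = 4.414214 > 0.8 ⇒ ∉ W
candidate 4: n = (-3, 0, 0, -3) → π⊥ ≈ (-5.121320, -2.121320); max(|x|,|y|,|x±y|/√2) = 5.121320 > 0.8 ⇒ ∉ W

none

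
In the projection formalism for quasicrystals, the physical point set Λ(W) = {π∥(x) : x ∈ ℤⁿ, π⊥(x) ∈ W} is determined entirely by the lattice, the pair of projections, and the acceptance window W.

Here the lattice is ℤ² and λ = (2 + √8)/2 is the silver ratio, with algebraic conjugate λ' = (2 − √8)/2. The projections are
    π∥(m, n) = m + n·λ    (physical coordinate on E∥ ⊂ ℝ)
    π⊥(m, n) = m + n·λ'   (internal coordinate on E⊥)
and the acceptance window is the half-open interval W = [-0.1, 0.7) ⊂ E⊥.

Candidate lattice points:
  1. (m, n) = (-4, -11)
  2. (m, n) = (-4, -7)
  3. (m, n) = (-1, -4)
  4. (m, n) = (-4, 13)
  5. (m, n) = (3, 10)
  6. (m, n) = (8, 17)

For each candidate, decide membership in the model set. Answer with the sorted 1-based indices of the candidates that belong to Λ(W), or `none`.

Numerically λ ≈ 2.414214 and λ' = −1/λ ≈ -0.414214.
[1] lift (-4,-11): star map gives 0.556349; window check -0.1 ≤ 0.556349 < 0.7 is true → IN Λ
[2] lift (-4,-7): star map gives -1.100505; window check -0.1 ≤ -1.100505 < 0.7 is false → out
[3] lift (-1,-4): star map gives 0.656854; window check -0.1 ≤ 0.656854 < 0.7 is true → IN Λ
[4] lift (-4,13): star map gives -9.384776; window check -0.1 ≤ -9.384776 < 0.7 is false → out
[5] lift (3,10): star map gives -1.142136; window check -0.1 ≤ -1.142136 < 0.7 is false → out
[6] lift (8,17): star map gives 0.958369; window check -0.1 ≤ 0.958369 < 0.7 is false → out

1, 3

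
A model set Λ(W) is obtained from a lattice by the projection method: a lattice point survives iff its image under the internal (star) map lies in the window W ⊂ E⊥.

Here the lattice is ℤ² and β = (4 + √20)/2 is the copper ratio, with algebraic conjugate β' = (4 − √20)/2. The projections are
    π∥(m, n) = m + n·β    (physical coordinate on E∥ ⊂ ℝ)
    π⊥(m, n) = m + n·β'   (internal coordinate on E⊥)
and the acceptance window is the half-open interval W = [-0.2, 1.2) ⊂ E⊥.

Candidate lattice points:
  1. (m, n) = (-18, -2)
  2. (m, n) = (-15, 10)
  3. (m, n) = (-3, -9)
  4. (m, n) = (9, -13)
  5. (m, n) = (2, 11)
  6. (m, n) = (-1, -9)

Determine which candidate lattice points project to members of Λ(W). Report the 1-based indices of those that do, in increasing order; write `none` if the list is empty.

Numerically β ≈ 4.23607 and β' = −1/β ≈ -0.23607.
#1 (-18,-2): internal coord -18 + (-2)·β' = -17.52786; -17.52786 ∉ [-0.2, 1.2) → out
#2 (-15,10): internal coord -15 + (10)·β' = -17.36068; -17.36068 ∉ [-0.2, 1.2) → out
#3 (-3,-9): internal coord -3 + (-9)·β' = -0.87539; -0.87539 ∉ [-0.2, 1.2) → out
#4 (9,-13): internal coord 9 + (-13)·β' = +12.06888; +12.06888 ∉ [-0.2, 1.2) → out
#5 (2,11): internal coord 2 + (11)·β' = -0.59675; -0.59675 ∉ [-0.2, 1.2) → out
#6 (-1,-9): internal coord -1 + (-9)·β' = +1.12461; +1.12461 ∈ [-0.2, 1.2) → IN Λ

6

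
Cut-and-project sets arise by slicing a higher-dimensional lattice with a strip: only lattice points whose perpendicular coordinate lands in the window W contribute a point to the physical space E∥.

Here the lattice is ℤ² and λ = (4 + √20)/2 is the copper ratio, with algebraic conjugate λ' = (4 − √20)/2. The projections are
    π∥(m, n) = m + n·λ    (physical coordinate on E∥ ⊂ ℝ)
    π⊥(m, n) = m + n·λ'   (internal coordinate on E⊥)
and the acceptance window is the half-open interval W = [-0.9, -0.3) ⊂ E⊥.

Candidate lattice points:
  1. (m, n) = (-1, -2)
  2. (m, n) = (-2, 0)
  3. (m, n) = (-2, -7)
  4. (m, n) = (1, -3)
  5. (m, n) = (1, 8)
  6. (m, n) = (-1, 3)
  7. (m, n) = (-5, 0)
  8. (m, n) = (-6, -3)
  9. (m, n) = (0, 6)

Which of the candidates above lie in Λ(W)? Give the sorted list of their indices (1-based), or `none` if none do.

1, 3, 5

Numerically λ ≈ 4.236068 and λ' = −1/λ ≈ -0.236068.
[1] lift (-1,-2): star map gives -0.527864; window check -0.9 ≤ -0.527864 < -0.3 is true → IN Λ
[2] lift (-2,0): star map gives -2.000000; window check -0.9 ≤ -2.000000 < -0.3 is false → out
[3] lift (-2,-7): star map gives -0.347524; window check -0.9 ≤ -0.347524 < -0.3 is true → IN Λ
[4] lift (1,-3): star map gives 1.708204; window check -0.9 ≤ 1.708204 < -0.3 is false → out
[5] lift (1,8): star map gives -0.888544; window check -0.9 ≤ -0.888544 < -0.3 is true → IN Λ
[6] lift (-1,3): star map gives -1.708204; window check -0.9 ≤ -1.708204 < -0.3 is false → out
[7] lift (-5,0): star map gives -5.000000; window check -0.9 ≤ -5.000000 < -0.3 is false → out
[8] lift (-6,-3): star map gives -5.291796; window check -0.9 ≤ -5.291796 < -0.3 is false → out
[9] lift (0,6): star map gives -1.416408; window check -0.9 ≤ -1.416408 < -0.3 is false → out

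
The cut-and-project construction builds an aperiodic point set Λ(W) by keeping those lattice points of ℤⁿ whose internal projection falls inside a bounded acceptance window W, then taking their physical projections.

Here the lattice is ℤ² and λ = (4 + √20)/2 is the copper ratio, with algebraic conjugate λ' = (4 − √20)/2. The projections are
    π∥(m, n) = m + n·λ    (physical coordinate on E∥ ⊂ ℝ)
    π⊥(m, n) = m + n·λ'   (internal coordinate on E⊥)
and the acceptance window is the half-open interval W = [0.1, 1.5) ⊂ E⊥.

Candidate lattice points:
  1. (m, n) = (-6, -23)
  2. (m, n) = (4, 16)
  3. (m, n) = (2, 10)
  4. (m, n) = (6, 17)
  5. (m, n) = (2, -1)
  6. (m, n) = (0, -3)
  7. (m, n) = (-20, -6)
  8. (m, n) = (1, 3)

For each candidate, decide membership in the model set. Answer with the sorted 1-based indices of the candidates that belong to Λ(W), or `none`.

2, 6, 8

λ' = (4−√20)/2 ≈ -0.2361.
#1 (-6,-23): internal coord -6 + (-23)·λ' = -0.5704; -0.5704 ∉ [0.1, 1.5) → out
#2 (4,16): internal coord 4 + (16)·λ' = +0.2229; +0.2229 ∈ [0.1, 1.5) → IN Λ
#3 (2,10): internal coord 2 + (10)·λ' = -0.3607; -0.3607 ∉ [0.1, 1.5) → out
#4 (6,17): internal coord 6 + (17)·λ' = +1.9868; +1.9868 ∉ [0.1, 1.5) → out
#5 (2,-1): internal coord 2 + (-1)·λ' = +2.2361; +2.2361 ∉ [0.1, 1.5) → out
#6 (0,-3): internal coord 0 + (-3)·λ' = +0.7082; +0.7082 ∈ [0.1, 1.5) → IN Λ
#7 (-20,-6): internal coord -20 + (-6)·λ' = -18.5836; -18.5836 ∉ [0.1, 1.5) → out
#8 (1,3): internal coord 1 + (3)·λ' = +0.2918; +0.2918 ∈ [0.1, 1.5) → IN Λ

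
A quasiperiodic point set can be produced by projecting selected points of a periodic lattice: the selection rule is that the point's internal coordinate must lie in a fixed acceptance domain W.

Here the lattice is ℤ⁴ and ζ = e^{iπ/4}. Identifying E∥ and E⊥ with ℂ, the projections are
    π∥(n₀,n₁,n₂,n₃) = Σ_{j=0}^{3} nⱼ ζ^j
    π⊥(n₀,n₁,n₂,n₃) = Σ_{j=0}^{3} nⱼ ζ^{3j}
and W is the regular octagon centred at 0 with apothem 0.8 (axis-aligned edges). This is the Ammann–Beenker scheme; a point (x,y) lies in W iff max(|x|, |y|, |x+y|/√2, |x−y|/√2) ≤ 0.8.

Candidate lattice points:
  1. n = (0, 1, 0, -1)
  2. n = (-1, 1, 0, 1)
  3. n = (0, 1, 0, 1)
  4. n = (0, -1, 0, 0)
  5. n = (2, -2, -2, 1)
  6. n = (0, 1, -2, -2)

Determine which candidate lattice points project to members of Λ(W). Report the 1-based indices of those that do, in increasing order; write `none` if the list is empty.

π⊥(n) = n₀ + n₁ζ³ + n₂ζ⁶ + n₃ζ⁹ where ζ = e^{iπ/4}.
#1 (0, 1, 0, -1): internal (-1.414214, 0.000000); octagon support 1.414214 vs apothem 0.8 → ∉ W
#2 (-1, 1, 0, 1): internal (-1.000000, 1.414214); octagon support 1.707107 vs apothem 0.8 → ∉ W
#3 (0, 1, 0, 1): internal (0.000000, 1.414214); octagon support 1.414214 vs apothem 0.8 → ∉ W
#4 (0, -1, 0, 0): internal (0.707107, -0.707107); octagon support 1.000000 vs apothem 0.8 → ∉ W
#5 (2, -2, -2, 1): internal (4.121320, 1.292893); octagon support 4.121320 vs apothem 0.8 → ∉ W
#6 (0, 1, -2, -2): internal (-2.121320, 1.292893); octagon support 2.414214 vs apothem 0.8 → ∉ W

none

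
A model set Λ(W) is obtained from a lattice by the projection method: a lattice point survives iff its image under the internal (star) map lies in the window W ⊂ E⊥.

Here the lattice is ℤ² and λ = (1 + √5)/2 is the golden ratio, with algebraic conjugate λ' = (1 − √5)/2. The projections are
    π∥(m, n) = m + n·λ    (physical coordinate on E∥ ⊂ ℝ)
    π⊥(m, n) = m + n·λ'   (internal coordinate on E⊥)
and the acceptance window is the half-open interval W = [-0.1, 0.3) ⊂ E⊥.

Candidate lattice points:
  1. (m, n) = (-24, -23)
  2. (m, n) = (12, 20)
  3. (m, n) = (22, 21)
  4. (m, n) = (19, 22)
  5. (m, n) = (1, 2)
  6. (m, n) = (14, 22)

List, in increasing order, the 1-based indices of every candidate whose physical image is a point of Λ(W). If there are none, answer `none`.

none

Numerically λ ≈ 1.6180 and λ' = −1/λ ≈ -0.6180.
#1 (-24,-23): internal coord -24 + (-23)·λ' = -9.7852; -9.7852 ∉ [-0.1, 0.3) → out
#2 (12,20): internal coord 12 + (20)·λ' = -0.3607; -0.3607 ∉ [-0.1, 0.3) → out
#3 (22,21): internal coord 22 + (21)·λ' = +9.0213; +9.0213 ∉ [-0.1, 0.3) → out
#4 (19,22): internal coord 19 + (22)·λ' = +5.4033; +5.4033 ∉ [-0.1, 0.3) → out
#5 (1,2): internal coord 1 + (2)·λ' = -0.2361; -0.2361 ∉ [-0.1, 0.3) → out
#6 (14,22): internal coord 14 + (22)·λ' = +0.4033; +0.4033 ∉ [-0.1, 0.3) → out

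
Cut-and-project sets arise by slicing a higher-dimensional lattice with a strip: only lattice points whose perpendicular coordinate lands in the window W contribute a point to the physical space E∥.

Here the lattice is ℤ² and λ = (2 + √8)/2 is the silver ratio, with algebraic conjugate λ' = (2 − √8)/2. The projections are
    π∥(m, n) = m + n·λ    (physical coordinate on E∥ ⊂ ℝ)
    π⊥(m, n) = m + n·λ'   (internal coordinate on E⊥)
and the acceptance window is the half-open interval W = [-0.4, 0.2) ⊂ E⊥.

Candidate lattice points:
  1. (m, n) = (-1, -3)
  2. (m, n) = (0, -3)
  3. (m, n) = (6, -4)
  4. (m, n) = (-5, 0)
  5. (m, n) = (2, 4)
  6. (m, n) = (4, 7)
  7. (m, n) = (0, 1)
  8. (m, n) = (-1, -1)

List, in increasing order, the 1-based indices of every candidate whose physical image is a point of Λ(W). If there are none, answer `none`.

none

λ' = (2−√8)/2 ≈ -0.414214.
#1 (-1,-3): internal coord -1 + (-3)·λ' = +0.242641; +0.242641 ∉ [-0.4, 0.2) → out
#2 (0,-3): internal coord 0 + (-3)·λ' = +1.242641; +1.242641 ∉ [-0.4, 0.2) → out
#3 (6,-4): internal coord 6 + (-4)·λ' = +7.656854; +7.656854 ∉ [-0.4, 0.2) → out
#4 (-5,0): internal coord -5 + (0)·λ' = -5.000000; -5.000000 ∉ [-0.4, 0.2) → out
#5 (2,4): internal coord 2 + (4)·λ' = +0.343146; +0.343146 ∉ [-0.4, 0.2) → out
#6 (4,7): internal coord 4 + (7)·λ' = +1.100505; +1.100505 ∉ [-0.4, 0.2) → out
#7 (0,1): internal coord 0 + (1)·λ' = -0.414214; -0.414214 ∉ [-0.4, 0.2) → out
#8 (-1,-1): internal coord -1 + (-1)·λ' = -0.585786; -0.585786 ∉ [-0.4, 0.2) → out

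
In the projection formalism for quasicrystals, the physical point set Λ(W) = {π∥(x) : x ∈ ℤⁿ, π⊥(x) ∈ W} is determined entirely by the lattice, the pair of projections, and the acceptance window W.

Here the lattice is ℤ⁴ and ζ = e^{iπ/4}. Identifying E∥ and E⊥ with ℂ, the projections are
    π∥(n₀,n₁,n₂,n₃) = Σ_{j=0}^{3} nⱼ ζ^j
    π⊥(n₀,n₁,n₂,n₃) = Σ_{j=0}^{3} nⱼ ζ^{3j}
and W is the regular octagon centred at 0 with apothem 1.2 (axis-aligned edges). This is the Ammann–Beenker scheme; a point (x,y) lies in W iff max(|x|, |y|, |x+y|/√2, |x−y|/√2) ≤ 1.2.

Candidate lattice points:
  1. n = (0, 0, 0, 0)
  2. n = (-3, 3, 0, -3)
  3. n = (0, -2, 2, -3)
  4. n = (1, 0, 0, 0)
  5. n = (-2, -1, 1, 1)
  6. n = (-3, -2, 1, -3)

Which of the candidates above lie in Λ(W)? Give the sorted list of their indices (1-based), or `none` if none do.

1, 4, 5

π⊥(n) = n₀ + n₁ζ³ + n₂ζ⁶ + n₃ζ⁹ where ζ = e^{iπ/4}.
#1 (0, 0, 0, 0): internal (0.0000, 0.0000); octagon support 0.0000 vs apothem 1.2 → ∈ W
#2 (-3, 3, 0, -3): internal (-7.2426, 0.0000); octagon support 7.2426 vs apothem 1.2 → ∉ W
#3 (0, -2, 2, -3): internal (-0.7071, -5.5355); octagon support 5.5355 vs apothem 1.2 → ∉ W
#4 (1, 0, 0, 0): internal (1.0000, 0.0000); octagon support 1.0000 vs apothem 1.2 → ∈ W
#5 (-2, -1, 1, 1): internal (-0.5858, -1.0000); octagon support 1.1213 vs apothem 1.2 → ∈ W
#6 (-3, -2, 1, -3): internal (-3.7071, -4.5355); octagon support 5.8284 vs apothem 1.2 → ∉ W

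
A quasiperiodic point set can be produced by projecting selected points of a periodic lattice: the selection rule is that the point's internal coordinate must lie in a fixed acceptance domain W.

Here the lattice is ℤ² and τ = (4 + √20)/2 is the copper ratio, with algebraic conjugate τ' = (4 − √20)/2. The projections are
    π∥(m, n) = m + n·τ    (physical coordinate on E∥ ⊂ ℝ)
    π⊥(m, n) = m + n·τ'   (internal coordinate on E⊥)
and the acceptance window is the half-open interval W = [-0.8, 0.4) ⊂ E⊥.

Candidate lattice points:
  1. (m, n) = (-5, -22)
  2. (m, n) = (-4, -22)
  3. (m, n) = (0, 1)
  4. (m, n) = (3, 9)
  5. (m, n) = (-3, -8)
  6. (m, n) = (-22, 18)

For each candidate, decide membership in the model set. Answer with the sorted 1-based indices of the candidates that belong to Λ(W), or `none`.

Compute τ' = (4−√20)/2 = -0.2361, so π⊥(m,n) = m -0.2361·n.
[1] lift (-5,-22): star map gives 0.1935; window check -0.8 ≤ 0.1935 < 0.4 is true → IN Λ
[2] lift (-4,-22): star map gives 1.1935; window check -0.8 ≤ 1.1935 < 0.4 is false → out
[3] lift (0,1): star map gives -0.2361; window check -0.8 ≤ -0.2361 < 0.4 is true → IN Λ
[4] lift (3,9): star map gives 0.8754; window check -0.8 ≤ 0.8754 < 0.4 is false → out
[5] lift (-3,-8): star map gives -1.1115; window check -0.8 ≤ -1.1115 < 0.4 is false → out
[6] lift (-22,18): star map gives -26.2492; window check -0.8 ≤ -26.2492 < 0.4 is false → out

1, 3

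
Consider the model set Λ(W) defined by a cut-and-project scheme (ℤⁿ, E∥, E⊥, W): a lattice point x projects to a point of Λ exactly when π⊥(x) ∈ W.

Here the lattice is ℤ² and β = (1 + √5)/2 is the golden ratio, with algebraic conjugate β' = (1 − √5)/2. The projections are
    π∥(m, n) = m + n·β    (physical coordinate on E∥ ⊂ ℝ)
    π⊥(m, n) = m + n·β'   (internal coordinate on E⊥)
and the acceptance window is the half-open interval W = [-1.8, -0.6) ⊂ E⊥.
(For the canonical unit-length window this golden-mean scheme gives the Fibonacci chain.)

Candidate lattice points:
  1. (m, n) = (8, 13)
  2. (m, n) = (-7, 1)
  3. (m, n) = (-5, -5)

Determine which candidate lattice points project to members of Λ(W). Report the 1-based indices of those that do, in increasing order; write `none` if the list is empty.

none

Compute β' = (1−√5)/2 = -0.6180, so π⊥(m,n) = m -0.6180·n.
[1] lift (8,13): star map gives -0.0344; window check -1.8 ≤ -0.0344 < -0.6 is false → out
[2] lift (-7,1): star map gives -7.6180; window check -1.8 ≤ -7.6180 < -0.6 is false → out
[3] lift (-5,-5): star map gives -1.9098; window check -1.8 ≤ -1.9098 < -0.6 is false → out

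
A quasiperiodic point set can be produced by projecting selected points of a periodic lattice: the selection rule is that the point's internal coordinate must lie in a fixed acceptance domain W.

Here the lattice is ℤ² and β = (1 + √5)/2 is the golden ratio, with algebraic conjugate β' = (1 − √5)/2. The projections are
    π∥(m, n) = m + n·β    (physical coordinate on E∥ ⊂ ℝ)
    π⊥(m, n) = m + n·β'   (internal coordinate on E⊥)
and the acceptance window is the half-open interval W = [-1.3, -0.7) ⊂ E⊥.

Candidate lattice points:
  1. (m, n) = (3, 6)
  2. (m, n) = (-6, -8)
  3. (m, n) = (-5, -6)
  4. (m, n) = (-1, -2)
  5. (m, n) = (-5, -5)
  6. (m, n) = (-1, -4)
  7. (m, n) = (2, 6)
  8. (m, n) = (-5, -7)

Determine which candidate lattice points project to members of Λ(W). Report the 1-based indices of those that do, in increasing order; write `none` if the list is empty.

Numerically β ≈ 1.6180 and β' = −1/β ≈ -0.6180.
#1 (3,6): internal coord 3 + (6)·β' = -0.7082; -0.7082 ∈ [-1.3, -0.7) → IN Λ
#2 (-6,-8): internal coord -6 + (-8)·β' = -1.0557; -1.0557 ∈ [-1.3, -0.7) → IN Λ
#3 (-5,-6): internal coord -5 + (-6)·β' = -1.2918; -1.2918 ∈ [-1.3, -0.7) → IN Λ
#4 (-1,-2): internal coord -1 + (-2)·β' = +0.2361; +0.2361 ∉ [-1.3, -0.7) → out
#5 (-5,-5): internal coord -5 + (-5)·β' = -1.9098; -1.9098 ∉ [-1.3, -0.7) → out
#6 (-1,-4): internal coord -1 + (-4)·β' = +1.4721; +1.4721 ∉ [-1.3, -0.7) → out
#7 (2,6): internal coord 2 + (6)·β' = -1.7082; -1.7082 ∉ [-1.3, -0.7) → out
#8 (-5,-7): internal coord -5 + (-7)·β' = -0.6738; -0.6738 ∉ [-1.3, -0.7) → out

1, 2, 3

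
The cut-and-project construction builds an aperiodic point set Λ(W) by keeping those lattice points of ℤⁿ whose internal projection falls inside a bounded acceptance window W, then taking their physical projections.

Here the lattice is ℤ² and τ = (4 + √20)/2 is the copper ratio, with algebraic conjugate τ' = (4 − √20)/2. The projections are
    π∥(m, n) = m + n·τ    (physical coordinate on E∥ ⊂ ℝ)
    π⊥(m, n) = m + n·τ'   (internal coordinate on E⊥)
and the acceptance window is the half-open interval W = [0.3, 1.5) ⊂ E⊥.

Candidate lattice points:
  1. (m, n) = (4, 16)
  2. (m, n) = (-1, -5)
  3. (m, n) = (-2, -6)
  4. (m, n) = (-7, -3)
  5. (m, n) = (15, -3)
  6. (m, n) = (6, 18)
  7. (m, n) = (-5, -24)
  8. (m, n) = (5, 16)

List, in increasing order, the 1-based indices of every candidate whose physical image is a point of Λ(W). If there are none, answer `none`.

7, 8

Numerically τ ≈ 4.236068 and τ' = −1/τ ≈ -0.236068.
[1] lift (4,16): star map gives 0.222912; window check 0.3 ≤ 0.222912 < 1.5 is false → out
[2] lift (-1,-5): star map gives 0.180340; window check 0.3 ≤ 0.180340 < 1.5 is false → out
[3] lift (-2,-6): star map gives -0.583592; window check 0.3 ≤ -0.583592 < 1.5 is false → out
[4] lift (-7,-3): star map gives -6.291796; window check 0.3 ≤ -6.291796 < 1.5 is false → out
[5] lift (15,-3): star map gives 15.708204; window check 0.3 ≤ 15.708204 < 1.5 is false → out
[6] lift (6,18): star map gives 1.750776; window check 0.3 ≤ 1.750776 < 1.5 is false → out
[7] lift (-5,-24): star map gives 0.665631; window check 0.3 ≤ 0.665631 < 1.5 is true → IN Λ
[8] lift (5,16): star map gives 1.222912; window check 0.3 ≤ 1.222912 < 1.5 is true → IN Λ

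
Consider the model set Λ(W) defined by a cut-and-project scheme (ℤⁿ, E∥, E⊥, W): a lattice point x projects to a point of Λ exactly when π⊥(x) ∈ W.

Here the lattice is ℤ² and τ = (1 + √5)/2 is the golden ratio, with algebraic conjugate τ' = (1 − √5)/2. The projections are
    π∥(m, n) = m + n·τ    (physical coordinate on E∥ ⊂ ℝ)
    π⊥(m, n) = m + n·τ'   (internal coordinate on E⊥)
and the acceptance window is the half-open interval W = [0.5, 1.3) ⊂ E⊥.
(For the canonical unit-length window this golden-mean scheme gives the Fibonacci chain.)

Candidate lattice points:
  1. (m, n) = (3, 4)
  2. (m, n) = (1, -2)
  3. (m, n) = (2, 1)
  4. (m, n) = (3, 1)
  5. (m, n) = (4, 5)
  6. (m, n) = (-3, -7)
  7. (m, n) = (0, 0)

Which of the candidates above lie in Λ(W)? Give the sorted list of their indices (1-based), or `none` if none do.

Compute τ' = (1−√5)/2 = -0.6180, so π⊥(m,n) = m -0.6180·n.
candidate 1: (m,n)=(3,4) → π∥ = 3+4·τ ≈ 9.4721, π⊥ = 3+4·τ' ≈ 0.5279 ∈ [0.5, 1.3) ⇒ IN Λ
candidate 2: (m,n)=(1,-2) → π∥ = 1-2·τ ≈ -2.2361, π⊥ = 1-2·τ' ≈ 2.2361 ∉ [0.5, 1.3) ⇒ out
candidate 3: (m,n)=(2,1) → π∥ = 2+1·τ ≈ 3.6180, π⊥ = 2+1·τ' ≈ 1.3820 ∉ [0.5, 1.3) ⇒ out
candidate 4: (m,n)=(3,1) → π∥ = 3+1·τ ≈ 4.6180, π⊥ = 3+1·τ' ≈ 2.3820 ∉ [0.5, 1.3) ⇒ out
candidate 5: (m,n)=(4,5) → π∥ = 4+5·τ ≈ 12.0902, π⊥ = 4+5·τ' ≈ 0.9098 ∈ [0.5, 1.3) ⇒ IN Λ
candidate 6: (m,n)=(-3,-7) → π∥ = -3-7·τ ≈ -14.3262, π⊥ = -3-7·τ' ≈ 1.3262 ∉ [0.5, 1.3) ⇒ out
candidate 7: (m,n)=(0,0) → π∥ = 0+0·τ ≈ 0.0000, π⊥ = 0+0·τ' ≈ 0.0000 ∉ [0.5, 1.3) ⇒ out

1, 5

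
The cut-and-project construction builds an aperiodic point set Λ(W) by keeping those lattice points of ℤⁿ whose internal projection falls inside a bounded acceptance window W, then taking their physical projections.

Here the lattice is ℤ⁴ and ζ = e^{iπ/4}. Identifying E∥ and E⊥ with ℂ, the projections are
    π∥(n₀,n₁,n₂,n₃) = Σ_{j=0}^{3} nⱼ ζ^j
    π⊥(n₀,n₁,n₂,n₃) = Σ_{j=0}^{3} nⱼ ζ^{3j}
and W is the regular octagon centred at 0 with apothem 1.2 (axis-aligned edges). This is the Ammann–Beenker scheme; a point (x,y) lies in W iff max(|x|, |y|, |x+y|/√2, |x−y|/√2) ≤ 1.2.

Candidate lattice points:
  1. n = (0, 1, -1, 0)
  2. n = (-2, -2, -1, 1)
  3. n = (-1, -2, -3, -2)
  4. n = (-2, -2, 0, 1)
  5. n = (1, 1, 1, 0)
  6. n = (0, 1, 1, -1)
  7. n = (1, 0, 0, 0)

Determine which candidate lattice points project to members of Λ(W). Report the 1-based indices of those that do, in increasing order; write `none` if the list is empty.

2, 3, 4, 5, 7

π⊥(n) = n₀ + n₁ζ³ + n₂ζ⁶ + n₃ζ⁹ where ζ = e^{iπ/4}.
candidate 1: n = (0, 1, -1, 0) → π⊥ ≈ (-0.707107, +1.707107); max(|x|,|y|,|x±y|/√2) = 1.707107 > 1.2 ⇒ ∉ W
candidate 2: n = (-2, -2, -1, 1) → π⊥ ≈ (+0.121320, +0.292893); max(|x|,|y|,|x±y|/√2) = 0.292893 ≤ 1.2 ⇒ ∈ W
candidate 3: n = (-1, -2, -3, -2) → π⊥ ≈ (-1.000000, +0.171573); max(|x|,|y|,|x±y|/√2) = 1.000000 ≤ 1.2 ⇒ ∈ W
candidate 4: n = (-2, -2, 0, 1) → π⊥ ≈ (+0.121320, -0.707107); max(|x|,|y|,|x±y|/√2) = 0.707107 ≤ 1.2 ⇒ ∈ W
candidate 5: n = (1, 1, 1, 0) → π⊥ ≈ (+0.292893, -0.292893); max(|x|,|y|,|x±y|/√2) = 0.414214 ≤ 1.2 ⇒ ∈ W
candidate 6: n = (0, 1, 1, -1) → π⊥ ≈ (-1.414214, -1.000000); max(|x|,|y|,|x±y|/√2) = 1.707107 > 1.2 ⇒ ∉ W
candidate 7: n = (1, 0, 0, 0) → π⊥ ≈ (+1.000000, +0.000000); max(|x|,|y|,|x±y|/√2) = 1.000000 ≤ 1.2 ⇒ ∈ W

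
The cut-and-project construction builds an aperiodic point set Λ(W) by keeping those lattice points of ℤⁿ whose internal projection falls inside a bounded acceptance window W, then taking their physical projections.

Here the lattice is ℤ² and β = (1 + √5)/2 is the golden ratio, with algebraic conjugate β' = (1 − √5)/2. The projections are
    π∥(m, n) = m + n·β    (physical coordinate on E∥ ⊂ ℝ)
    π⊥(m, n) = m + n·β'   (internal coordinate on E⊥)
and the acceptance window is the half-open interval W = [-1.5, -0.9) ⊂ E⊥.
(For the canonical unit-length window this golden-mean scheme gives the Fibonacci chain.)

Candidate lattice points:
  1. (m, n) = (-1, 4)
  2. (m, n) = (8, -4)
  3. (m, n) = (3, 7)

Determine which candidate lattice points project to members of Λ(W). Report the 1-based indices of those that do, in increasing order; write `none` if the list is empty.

3

Compute β' = (1−√5)/2 = -0.618034, so π⊥(m,n) = m -0.618034·n.
candidate 1: (m,n)=(-1,4) → π∥ = -1+4·β ≈ 5.472136, π⊥ = -1+4·β' ≈ -3.472136 ∉ [-1.5, -0.9) ⇒ out
candidate 2: (m,n)=(8,-4) → π∥ = 8-4·β ≈ 1.527864, π⊥ = 8-4·β' ≈ 10.472136 ∉ [-1.5, -0.9) ⇒ out
candidate 3: (m,n)=(3,7) → π∥ = 3+7·β ≈ 14.326238, π⊥ = 3+7·β' ≈ -1.326238 ∈ [-1.5, -0.9) ⇒ IN Λ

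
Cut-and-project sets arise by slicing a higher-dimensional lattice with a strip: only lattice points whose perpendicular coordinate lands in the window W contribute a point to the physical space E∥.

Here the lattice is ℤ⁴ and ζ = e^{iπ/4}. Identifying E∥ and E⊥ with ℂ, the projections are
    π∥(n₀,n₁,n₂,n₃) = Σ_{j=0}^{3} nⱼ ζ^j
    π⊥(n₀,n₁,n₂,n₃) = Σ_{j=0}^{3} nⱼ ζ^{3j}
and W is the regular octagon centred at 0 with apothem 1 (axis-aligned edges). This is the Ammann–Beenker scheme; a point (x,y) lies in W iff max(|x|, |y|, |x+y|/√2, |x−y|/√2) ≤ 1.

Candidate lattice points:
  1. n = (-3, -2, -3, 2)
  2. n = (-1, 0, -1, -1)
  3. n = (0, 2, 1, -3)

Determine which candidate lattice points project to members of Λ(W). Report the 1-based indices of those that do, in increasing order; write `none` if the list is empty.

π⊥(n) = n₀ + n₁ζ³ + n₂ζ⁶ + n₃ζ⁹ where ζ = e^{iπ/4}.
candidate 1: n = (-3, -2, -3, 2) → π⊥ ≈ (-0.17157, +3.00000); max(|x|,|y|,|x±y|/√2) = 3.00000 > 1 ⇒ ∉ W
candidate 2: n = (-1, 0, -1, -1) → π⊥ ≈ (-1.70711, +0.29289); max(|x|,|y|,|x±y|/√2) = 1.70711 > 1 ⇒ ∉ W
candidate 3: n = (0, 2, 1, -3) → π⊥ ≈ (-3.53553, -1.70711); max(|x|,|y|,|x±y|/√2) = 3.70711 > 1 ⇒ ∉ W

none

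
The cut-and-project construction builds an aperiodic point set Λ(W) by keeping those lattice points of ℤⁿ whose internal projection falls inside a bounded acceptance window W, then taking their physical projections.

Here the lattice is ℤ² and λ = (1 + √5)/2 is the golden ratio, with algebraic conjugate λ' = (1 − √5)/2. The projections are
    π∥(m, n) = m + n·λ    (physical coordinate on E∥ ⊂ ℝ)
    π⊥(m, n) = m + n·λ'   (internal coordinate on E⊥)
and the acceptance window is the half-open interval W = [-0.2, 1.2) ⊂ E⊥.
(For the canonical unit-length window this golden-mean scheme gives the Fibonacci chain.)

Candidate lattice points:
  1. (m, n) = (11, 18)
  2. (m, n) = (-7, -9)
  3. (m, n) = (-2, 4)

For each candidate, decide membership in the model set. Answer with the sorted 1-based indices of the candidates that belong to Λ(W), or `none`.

1

Numerically λ ≈ 1.6180 and λ' = −1/λ ≈ -0.6180.
[1] lift (11,18): star map gives -0.1246; window check -0.2 ≤ -0.1246 < 1.2 is true → IN Λ
[2] lift (-7,-9): star map gives -1.4377; window check -0.2 ≤ -1.4377 < 1.2 is false → out
[3] lift (-2,4): star map gives -4.4721; window check -0.2 ≤ -4.4721 < 1.2 is false → out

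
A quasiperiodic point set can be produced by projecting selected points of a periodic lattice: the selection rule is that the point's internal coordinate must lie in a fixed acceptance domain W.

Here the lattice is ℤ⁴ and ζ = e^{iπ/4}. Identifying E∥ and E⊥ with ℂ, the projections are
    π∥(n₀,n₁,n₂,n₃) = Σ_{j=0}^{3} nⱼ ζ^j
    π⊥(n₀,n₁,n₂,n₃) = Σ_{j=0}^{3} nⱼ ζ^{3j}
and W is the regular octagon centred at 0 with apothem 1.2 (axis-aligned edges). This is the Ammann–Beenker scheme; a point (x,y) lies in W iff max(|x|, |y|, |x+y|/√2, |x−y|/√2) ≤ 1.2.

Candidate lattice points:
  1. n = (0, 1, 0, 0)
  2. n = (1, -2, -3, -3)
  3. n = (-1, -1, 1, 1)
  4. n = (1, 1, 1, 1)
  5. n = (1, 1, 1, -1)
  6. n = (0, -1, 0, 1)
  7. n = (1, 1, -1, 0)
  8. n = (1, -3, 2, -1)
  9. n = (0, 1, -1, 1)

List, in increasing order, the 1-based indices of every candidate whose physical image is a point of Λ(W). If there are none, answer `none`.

With ζ = e^{iπ/4} the internal vectors are ζ^0,ζ^3,ζ^6,ζ^9.
#1 (0, 1, 0, 0): internal (-0.707107, 0.707107); octagon support 1.000000 vs apothem 1.2 → ∈ W
#2 (1, -2, -3, -3): internal (0.292893, -0.535534); octagon support 0.585786 vs apothem 1.2 → ∈ W
#3 (-1, -1, 1, 1): internal (0.414214, -1.000000); octagon support 1.000000 vs apothem 1.2 → ∈ W
#4 (1, 1, 1, 1): internal (1.000000, 0.414214); octagon support 1.000000 vs apothem 1.2 → ∈ W
#5 (1, 1, 1, -1): internal (-0.414214, -1.000000); octagon support 1.000000 vs apothem 1.2 → ∈ W
#6 (0, -1, 0, 1): internal (1.414214, 0.000000); octagon support 1.414214 vs apothem 1.2 → ∉ W
#7 (1, 1, -1, 0): internal (0.292893, 1.707107); octagon support 1.707107 vs apothem 1.2 → ∉ W
#8 (1, -3, 2, -1): internal (2.414214, -4.828427); octagon support 5.121320 vs apothem 1.2 → ∉ W
#9 (0, 1, -1, 1): internal (0.000000, 2.414214); octagon support 2.414214 vs apothem 1.2 → ∉ W

1, 2, 3, 4, 5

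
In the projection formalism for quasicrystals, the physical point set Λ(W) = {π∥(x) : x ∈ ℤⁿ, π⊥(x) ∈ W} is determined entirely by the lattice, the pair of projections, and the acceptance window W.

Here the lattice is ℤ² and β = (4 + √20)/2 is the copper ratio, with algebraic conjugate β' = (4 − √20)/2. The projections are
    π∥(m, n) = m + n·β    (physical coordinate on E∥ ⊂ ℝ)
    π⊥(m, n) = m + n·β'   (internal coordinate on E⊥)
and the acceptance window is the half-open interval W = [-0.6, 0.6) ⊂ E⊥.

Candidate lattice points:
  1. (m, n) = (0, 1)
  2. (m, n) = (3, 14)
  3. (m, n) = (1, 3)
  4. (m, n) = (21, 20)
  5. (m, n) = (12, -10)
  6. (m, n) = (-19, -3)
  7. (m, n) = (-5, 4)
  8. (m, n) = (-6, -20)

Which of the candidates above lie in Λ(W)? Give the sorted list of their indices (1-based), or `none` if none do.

Numerically β ≈ 4.2361 and β' = −1/β ≈ -0.2361.
candidate 1: (m,n)=(0,1) → π∥ = 0+1·β ≈ 4.2361, π⊥ = 0+1·β' ≈ -0.2361 ∈ [-0.6, 0.6) ⇒ IN Λ
candidate 2: (m,n)=(3,14) → π∥ = 3+14·β ≈ 62.3050, π⊥ = 3+14·β' ≈ -0.3050 ∈ [-0.6, 0.6) ⇒ IN Λ
candidate 3: (m,n)=(1,3) → π∥ = 1+3·β ≈ 13.7082, π⊥ = 1+3·β' ≈ 0.2918 ∈ [-0.6, 0.6) ⇒ IN Λ
candidate 4: (m,n)=(21,20) → π∥ = 21+20·β ≈ 105.7214, π⊥ = 21+20·β' ≈ 16.2786 ∉ [-0.6, 0.6) ⇒ out
candidate 5: (m,n)=(12,-10) → π∥ = 12-10·β ≈ -30.3607, π⊥ = 12-10·β' ≈ 14.3607 ∉ [-0.6, 0.6) ⇒ out
candidate 6: (m,n)=(-19,-3) → π∥ = -19-3·β ≈ -31.7082, π⊥ = -19-3·β' ≈ -18.2918 ∉ [-0.6, 0.6) ⇒ out
candidate 7: (m,n)=(-5,4) → π∥ = -5+4·β ≈ 11.9443, π⊥ = -5+4·β' ≈ -5.9443 ∉ [-0.6, 0.6) ⇒ out
candidate 8: (m,n)=(-6,-20) → π∥ = -6-20·β ≈ -90.7214, π⊥ = -6-20·β' ≈ -1.2786 ∉ [-0.6, 0.6) ⇒ out

1, 2, 3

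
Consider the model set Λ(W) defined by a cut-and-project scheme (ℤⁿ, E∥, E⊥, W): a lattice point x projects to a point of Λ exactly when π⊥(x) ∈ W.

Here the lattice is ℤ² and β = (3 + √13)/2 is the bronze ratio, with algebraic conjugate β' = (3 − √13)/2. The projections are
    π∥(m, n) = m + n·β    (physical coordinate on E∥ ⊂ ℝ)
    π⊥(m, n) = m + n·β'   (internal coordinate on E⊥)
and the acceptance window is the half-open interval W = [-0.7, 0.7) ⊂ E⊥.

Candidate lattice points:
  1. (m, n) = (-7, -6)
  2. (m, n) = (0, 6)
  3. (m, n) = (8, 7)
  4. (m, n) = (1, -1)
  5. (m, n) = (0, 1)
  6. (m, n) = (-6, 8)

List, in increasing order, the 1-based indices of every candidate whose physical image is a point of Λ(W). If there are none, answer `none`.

5

β' = (3−√13)/2 ≈ -0.30278.
candidate 1: (m,n)=(-7,-6) → π∥ = -7-6·β ≈ -26.81665, π⊥ = -7-6·β' ≈ -5.18335 ∉ [-0.7, 0.7) ⇒ out
candidate 2: (m,n)=(0,6) → π∥ = 0+6·β ≈ 19.81665, π⊥ = 0+6·β' ≈ -1.81665 ∉ [-0.7, 0.7) ⇒ out
candidate 3: (m,n)=(8,7) → π∥ = 8+7·β ≈ 31.11943, π⊥ = 8+7·β' ≈ 5.88057 ∉ [-0.7, 0.7) ⇒ out
candidate 4: (m,n)=(1,-1) → π∥ = 1-1·β ≈ -2.30278, π⊥ = 1-1·β' ≈ 1.30278 ∉ [-0.7, 0.7) ⇒ out
candidate 5: (m,n)=(0,1) → π∥ = 0+1·β ≈ 3.30278, π⊥ = 0+1·β' ≈ -0.30278 ∈ [-0.7, 0.7) ⇒ IN Λ
candidate 6: (m,n)=(-6,8) → π∥ = -6+8·β ≈ 20.42221, π⊥ = -6+8·β' ≈ -8.42221 ∉ [-0.7, 0.7) ⇒ out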